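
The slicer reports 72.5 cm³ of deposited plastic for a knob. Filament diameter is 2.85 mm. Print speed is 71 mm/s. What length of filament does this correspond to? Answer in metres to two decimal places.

11.36 m

Filament cross-section = π × (2.85/2)² = 6.3794 mm².
L = 72500 mm³ / 6.3794 mm² = 11364.71 mm, i.e. 11.36 m.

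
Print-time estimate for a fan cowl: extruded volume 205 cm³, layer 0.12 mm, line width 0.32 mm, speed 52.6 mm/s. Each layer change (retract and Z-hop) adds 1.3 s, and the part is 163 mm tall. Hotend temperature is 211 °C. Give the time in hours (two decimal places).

Bead cross-section = 0.12 × 0.32 = 0.0384 mm².
Total extruded path = 205000/0.0384 = 5338541.7 mm.
Time extruding = 5338541.7 / 52.6, so 101493.2 s.
Number of layers: 163 / 0.12 → 1359 (rounded up).
Non-print overhead: 1359 × 1.3 → 1766.7 s.
Altogether 101493.2 + 1766.7 = 103259.9 s, i.e. 28.68 hours.

28.68 hours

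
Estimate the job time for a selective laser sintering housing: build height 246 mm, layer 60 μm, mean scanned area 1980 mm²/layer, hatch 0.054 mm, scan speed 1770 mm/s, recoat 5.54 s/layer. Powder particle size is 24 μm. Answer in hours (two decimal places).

Layer count = ceil(246 / 0.06) = 4100.
Scan path per layer = 1980 / 0.054, so 36666.7 mm.
Per-layer scan time = 36666.7 / 1770, so 20.7156 s.
Time per layer = 20.7156 + 5.54 = 26.2556 s.
Total: 4100 × 26.2556 s = 107647.96 s → 29.90 hours.

29.90 hours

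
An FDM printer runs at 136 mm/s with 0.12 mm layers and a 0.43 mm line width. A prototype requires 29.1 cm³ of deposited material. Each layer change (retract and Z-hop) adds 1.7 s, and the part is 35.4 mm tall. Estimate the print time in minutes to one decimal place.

77.5 minutes

Extrusion cross-section = 0.12 × 0.43, so 0.0516 mm².
Path length: 29100 mm³ / 0.0516 mm² → 563953.5 mm.
Extrusion time: 563953.5 / 136 → 4146.7 s.
Number of layers: 35.4 / 0.12 → 295 (rounded up).
Layer-change overhead = 295 × 1.7, so 501.5 s.
Total = 4146.7 + 501.5 = 4648.2 s = 77.5 minutes.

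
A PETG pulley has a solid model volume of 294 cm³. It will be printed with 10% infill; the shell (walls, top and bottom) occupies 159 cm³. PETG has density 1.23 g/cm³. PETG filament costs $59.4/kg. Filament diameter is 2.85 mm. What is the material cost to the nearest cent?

Infill region: 294 − 159 → 135 cm³.
Infill volume: 0.10 × 135 → 13.5 cm³.
Total printed volume = 159 + 13.5 = 172.5 cm³.
Mass: 172.5 × 1.23 → 212.175 g.
Cost = 212.175 g / 1000 × $59.4/kg = $12.60.

$12.60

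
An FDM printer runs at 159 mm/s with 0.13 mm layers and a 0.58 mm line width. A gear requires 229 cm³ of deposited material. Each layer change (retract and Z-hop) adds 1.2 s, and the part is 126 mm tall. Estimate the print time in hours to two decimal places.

Bead cross-section = 0.13 × 0.58 = 0.0754 mm².
Total extruded path = 229000/0.0754 = 3037135.3 mm.
Time extruding = 3037135.3 / 159, so 19101.5 s.
Layers = ⌈126/0.13⌉ = 970.
Non-print overhead = 970 × 1.2, so 1164 s.
Altogether 19101.5 + 1164 = 20265.5 s, i.e. 5.63 hours.

5.63 hours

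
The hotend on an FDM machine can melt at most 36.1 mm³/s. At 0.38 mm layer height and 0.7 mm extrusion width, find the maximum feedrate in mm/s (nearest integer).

136 mm/s

Bead cross-section = 0.38 × 0.7 = 0.266 mm².
Max speed = 36.1 / 0.266 = 135.71 ≈ 136 mm/s.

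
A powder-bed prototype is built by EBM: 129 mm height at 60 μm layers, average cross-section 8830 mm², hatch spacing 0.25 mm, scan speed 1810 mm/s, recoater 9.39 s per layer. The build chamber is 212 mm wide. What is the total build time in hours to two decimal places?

17.26 hours

Layer count = ceil(129 / 0.06) = 2150.
Hatch length per layer = 8830 / 0.25, so 35320 mm.
Beam time per layer = 35320 / 1810, so 19.5138 s.
Time per layer: 19.5138 + 9.39 → 28.9038 s.
Build time = 2150 × 28.9038 = 62143.17 s = 17.26 hours.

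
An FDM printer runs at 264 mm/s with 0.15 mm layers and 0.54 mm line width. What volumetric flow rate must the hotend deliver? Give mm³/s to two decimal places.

21.38

Bead cross-section = 0.15 × 0.54 = 0.081 mm².
Q = v·A = 264 × 0.081 = 21.38 mm³/s.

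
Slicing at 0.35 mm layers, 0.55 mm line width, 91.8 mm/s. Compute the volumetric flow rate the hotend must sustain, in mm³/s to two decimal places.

17.67

Bead cross-section = 0.35 × 0.55, so 0.1925 mm².
Q = v·A = 91.8 × 0.1925 = 17.67 mm³/s.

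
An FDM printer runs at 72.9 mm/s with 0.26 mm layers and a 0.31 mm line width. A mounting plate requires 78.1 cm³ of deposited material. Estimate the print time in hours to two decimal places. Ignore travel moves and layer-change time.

Bead cross-section: 0.26 × 0.31 → 0.0806 mm².
Toolpath length = 78.1 cm³ / 0.0806 mm² = 78100 / 0.0806 = 968982.6 mm.
Time extruding = 968982.6 / 72.9, so 13291.9 s.
In the requested units: 13291.9 s = 3.69 hours.

3.69 hours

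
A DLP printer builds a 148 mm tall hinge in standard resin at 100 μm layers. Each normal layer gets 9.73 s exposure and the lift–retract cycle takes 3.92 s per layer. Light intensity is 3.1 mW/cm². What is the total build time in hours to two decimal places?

Layer count = ceil(148 / 0.1) = 1480.
Per-layer time: 9.73 + 3.92 → 13.65 s.
Build time: 1480 × 13.65 s = 20202 s, i.e. 5.61 hours.

5.61 hours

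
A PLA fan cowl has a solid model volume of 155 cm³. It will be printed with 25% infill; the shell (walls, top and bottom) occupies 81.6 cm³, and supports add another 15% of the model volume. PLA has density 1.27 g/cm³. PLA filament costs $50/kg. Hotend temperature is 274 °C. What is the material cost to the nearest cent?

$7.82

Volume inside the shell: 155 − 81.6 → 73.4 cm³.
Infill volume: 0.25 × 73.4 → 18.35 cm³.
Support = 0.15 × 155 = 23.25 cm³.
Total printed volume = 81.6 + 18.35 + 23.25 = 123.2 cm³.
Mass = 123.2 × 1.27, so 156.464 g.
Cost = 156.464 g / 1000 × $50/kg = $7.82.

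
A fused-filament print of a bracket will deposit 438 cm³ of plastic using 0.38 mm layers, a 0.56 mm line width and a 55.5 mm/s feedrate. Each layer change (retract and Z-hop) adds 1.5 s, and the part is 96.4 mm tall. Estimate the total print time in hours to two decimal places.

10.41 hours

Extrusion cross-section: 0.38 × 0.56 → 0.2128 mm².
Total extruded path = 438000/0.2128 = 2058270.7 mm.
Extrusion time = 2058270.7 / 55.5 = 37086 s.
Number of layers: 96.4 / 0.38 → 254 (rounded up).
Non-print overhead = 254 × 1.5, so 381 s.
Total = 37086 + 381 = 37467 s = 10.41 hours.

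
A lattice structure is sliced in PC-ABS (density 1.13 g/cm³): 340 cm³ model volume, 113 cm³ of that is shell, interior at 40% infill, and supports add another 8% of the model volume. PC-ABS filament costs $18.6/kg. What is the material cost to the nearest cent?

$4.86

Volume inside the shell: 340 − 113 → 227 cm³.
Deposited infill = 0.40 × 227 = 90.8 cm³.
Support = 0.08 × 340 = 27.2 cm³.
Total printed volume = 113 + 90.8 + 27.2, so 231 cm³.
Mass = 231 × 1.13 = 261.03 g.
At $18.6/kg: 261.03/1000 × 18.6 = $4.86.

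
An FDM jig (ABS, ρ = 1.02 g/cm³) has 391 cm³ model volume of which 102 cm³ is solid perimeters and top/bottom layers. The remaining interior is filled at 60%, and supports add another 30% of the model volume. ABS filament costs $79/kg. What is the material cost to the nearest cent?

$31.64

Volume inside the shell: 391 − 102 → 289 cm³.
Infill deposited: 0.60 × 289 → 173.4 cm³.
Support = 0.30 × 391 = 117.3 cm³.
Deposited volume: 102 + 173.4 + 117.3 → 392.7 cm³.
Mass = 392.7 × 1.02 = 400.554 g.
At $79/kg: 400.554/1000 × 79 = $31.64.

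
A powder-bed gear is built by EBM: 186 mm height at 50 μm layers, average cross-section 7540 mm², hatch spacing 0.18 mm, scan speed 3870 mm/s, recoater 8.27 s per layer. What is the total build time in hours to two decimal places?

19.73 hours

Layers = ⌈186/0.05⌉ = 3720.
Scan path per layer = 7540 / 0.18, so 41888.9 mm.
Beam time per layer = 41888.9 / 3870 = 10.824 s.
Time per layer: 10.824 + 8.27 → 19.094 s.
Total: 3720 × 19.094 s = 71029.68 s → 19.73 hours.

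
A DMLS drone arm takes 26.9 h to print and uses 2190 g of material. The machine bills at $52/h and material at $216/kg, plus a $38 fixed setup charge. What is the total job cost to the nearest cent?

Time charge = 52 × 26.9, so $1398.80.
Material cost = 216 × 2190/1000, so $473.04.
Total = 1398.80 + 473.04 + 38 = $1909.84.

$1909.84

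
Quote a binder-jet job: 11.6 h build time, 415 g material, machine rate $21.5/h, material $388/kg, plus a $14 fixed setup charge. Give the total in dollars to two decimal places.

Time charge = 21.5 × 11.6 = $249.40.
Material cost = 388 × 415/1000 = $161.02.
Adding setup: 249.40 + 161.02 + 14 → $424.42.

$424.42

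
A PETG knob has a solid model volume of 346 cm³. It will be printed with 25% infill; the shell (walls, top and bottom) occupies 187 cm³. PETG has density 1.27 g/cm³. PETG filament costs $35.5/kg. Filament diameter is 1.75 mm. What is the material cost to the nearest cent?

$10.22

Volume inside the shell = 346 − 187 = 159 cm³.
Deposited infill = 0.25 × 159, so 39.75 cm³.
Total printed volume: 187 + 39.75 → 226.75 cm³.
Mass = 226.75 × 1.27, so 287.9725 g.
At $35.5/kg: 287.9725/1000 × 35.5 = $10.22.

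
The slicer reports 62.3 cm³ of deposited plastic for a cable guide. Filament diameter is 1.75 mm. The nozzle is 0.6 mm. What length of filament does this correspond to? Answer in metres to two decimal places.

A = π r² = π × 0.875² = 2.4053 mm².
Length = 62.3 cm³ / 2.4053 mm² = 62300 / 2.4053 = 25901.13 mm = 25.90 m.

25.90 m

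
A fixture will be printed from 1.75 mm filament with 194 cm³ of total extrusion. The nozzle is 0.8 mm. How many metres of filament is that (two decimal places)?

80.66 m

Cross-section of 1.75 mm filament: π·(1.75/2)² = 2.4053 mm².
L = 194000 mm³ / 2.4053 mm² = 80655.22 mm, i.e. 80.66 m.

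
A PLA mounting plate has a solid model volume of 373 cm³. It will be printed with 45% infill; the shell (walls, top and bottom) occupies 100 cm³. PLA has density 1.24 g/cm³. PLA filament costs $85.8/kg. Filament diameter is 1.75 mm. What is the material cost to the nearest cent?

$23.71

Infill region = 373 − 100 = 273 cm³.
Infill volume = 0.45 × 273 = 122.85 cm³.
Deposited volume = 100 + 122.85, so 222.85 cm³.
Mass: 222.85 × 1.24 → 276.334 g.
Cost = 276.334 g / 1000 × $85.8/kg = $23.71.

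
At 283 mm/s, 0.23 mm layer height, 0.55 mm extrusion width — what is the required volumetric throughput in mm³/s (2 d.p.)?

35.80

Bead cross-section = 0.23 × 0.55 = 0.1265 mm².
Q = v·A = 283 × 0.1265 = 35.80 mm³/s.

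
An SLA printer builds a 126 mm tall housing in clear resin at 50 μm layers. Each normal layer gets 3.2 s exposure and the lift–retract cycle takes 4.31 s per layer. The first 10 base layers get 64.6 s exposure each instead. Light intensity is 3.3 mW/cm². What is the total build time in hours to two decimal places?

5.43 hours

Number of layers: 126 / 0.05 → 2520 (rounded up).
Base layers = 10 × (64.6 + 4.31) = 689.1 s.
Remaining layers: 2510 × (3.2 + 4.31) → 18850.1 s.
Sum: 689.1 + 18850.1 = 19539.2 s → 5.43 hours.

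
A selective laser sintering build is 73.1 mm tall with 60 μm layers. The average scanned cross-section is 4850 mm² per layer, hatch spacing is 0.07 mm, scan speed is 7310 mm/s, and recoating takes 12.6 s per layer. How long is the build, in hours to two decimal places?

7.48 hours

Layers = ⌈73.1/0.06⌉ = 1219.
Per-layer scan distance = 4850 / 0.07, so 69285.7 mm.
Per-layer scan time = 69285.7 / 7310 = 9.4782 s.
Layer cycle = 9.4782 + 12.6 = 22.0782 s.
1219 layers × 22.0782 s/layer = 26913.3258 s, i.e. 7.48 hours.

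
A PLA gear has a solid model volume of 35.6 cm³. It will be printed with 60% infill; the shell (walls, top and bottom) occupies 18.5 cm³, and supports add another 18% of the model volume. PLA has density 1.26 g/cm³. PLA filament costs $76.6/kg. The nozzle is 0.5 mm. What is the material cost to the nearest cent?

Infill region: 35.6 − 18.5 → 17.1 cm³.
Infill volume = 0.60 × 17.1 = 10.26 cm³.
Support = 0.18 × 35.6, so 6.408 cm³.
Deposited volume: 18.5 + 10.26 + 6.408 → 35.168 cm³.
Mass: 35.168 × 1.26 → 44.31168 g.
At $76.6/kg: 44.31168/1000 × 76.6 = $3.39.

$3.39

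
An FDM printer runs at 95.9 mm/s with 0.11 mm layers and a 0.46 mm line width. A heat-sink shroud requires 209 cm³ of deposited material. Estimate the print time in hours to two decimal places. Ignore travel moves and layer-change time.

Extrusion cross-section = 0.11 × 0.46 = 0.0506 mm².
Total extruded path = 209000/0.0506 = 4130434.8 mm.
Extrusion time = 4130434.8 / 95.9 = 43070.2 s.
That's 43070.2 s → 11.96 hours.

11.96 hours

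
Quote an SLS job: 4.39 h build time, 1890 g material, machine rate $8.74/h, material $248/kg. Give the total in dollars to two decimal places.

Time charge = 8.74 × 4.39, so $38.3686.
Feedstock cost = 248 × 1890/1000, so $468.72.
Job cost: 38.3686 + 468.72 = 507.0886 ≈ $507.09.

$507.09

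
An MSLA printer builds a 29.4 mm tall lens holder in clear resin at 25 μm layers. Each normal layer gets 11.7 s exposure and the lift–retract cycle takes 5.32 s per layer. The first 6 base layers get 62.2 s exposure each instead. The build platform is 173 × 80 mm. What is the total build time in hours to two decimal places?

5.64 hours

Layers = ⌈29.4/0.025⌉ = 1176.
Burn-in layers: 6 × (62.2 + 5.32) → 405.12 s.
Regular layers: 1170 × (11.7 + 5.32) → 19913.4 s.
Sum: 405.12 + 19913.4 = 20318.52 s → 5.64 hours.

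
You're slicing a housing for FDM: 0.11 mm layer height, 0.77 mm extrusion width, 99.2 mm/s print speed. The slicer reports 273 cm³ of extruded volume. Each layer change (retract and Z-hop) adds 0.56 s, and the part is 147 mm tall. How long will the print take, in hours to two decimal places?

Line area = 0.11 × 0.77 = 0.0847 mm².
Total extruded path = 273000/0.0847 = 3223140.5 mm.
Time extruding: 3223140.5 / 99.2 → 32491.3 s.
Layer count = ceil(147 / 0.11) = 1337.
Non-print overhead = 1337 × 0.56, so 748.72 s.
Total = 32491.3 + 748.72 = 33240.02 s = 9.23 hours.

9.23 hours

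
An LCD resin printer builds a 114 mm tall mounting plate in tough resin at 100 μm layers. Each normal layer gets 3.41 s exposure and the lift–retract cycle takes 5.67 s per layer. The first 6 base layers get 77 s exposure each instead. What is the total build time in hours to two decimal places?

Layers = ⌈114/0.1⌉ = 1140.
Base layers = 6 × (77 + 5.67), so 496.02 s.
Remaining layers = 1134 × (3.41 + 5.67) = 10296.72 s.
Sum: 496.02 + 10296.72 = 10792.74 s → 3.00 hours.

3.00 hours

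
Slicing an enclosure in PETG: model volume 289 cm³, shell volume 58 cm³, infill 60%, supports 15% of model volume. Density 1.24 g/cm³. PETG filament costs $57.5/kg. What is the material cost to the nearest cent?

Interior volume = 289 − 58, so 231 cm³.
Deposited infill = 0.60 × 231 = 138.6 cm³.
Support: 0.15 × 289 → 43.35 cm³.
Total extruded = 58 + 138.6 + 43.35 = 239.95 cm³.
Mass = 239.95 × 1.24, so 297.538 g.
At $57.5/kg: 297.538/1000 × 57.5 = $17.11.

$17.11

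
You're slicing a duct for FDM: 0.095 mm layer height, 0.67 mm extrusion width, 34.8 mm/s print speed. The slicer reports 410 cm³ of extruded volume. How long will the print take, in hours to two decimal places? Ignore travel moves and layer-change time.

51.42 hours

Bead cross-section = 0.095 × 0.67 = 0.06365 mm².
Path length: 410000 mm³ / 0.06365 mm² → 6441476.8 mm.
Time extruding: 6441476.8 / 34.8 → 185099.9 s.
In the requested units: 185099.9 s = 51.42 hours.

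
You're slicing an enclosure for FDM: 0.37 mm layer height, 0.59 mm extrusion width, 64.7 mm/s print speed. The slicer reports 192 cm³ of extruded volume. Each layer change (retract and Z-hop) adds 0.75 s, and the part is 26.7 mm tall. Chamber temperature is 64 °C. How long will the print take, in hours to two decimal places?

Line area = 0.37 × 0.59 = 0.2183 mm².
Path length: 192000 mm³ / 0.2183 mm² → 879523.6 mm.
Time extruding = 879523.6 / 64.7, so 13593.9 s.
Layers = ⌈26.7/0.37⌉ = 73.
Layer-change overhead = 73 × 0.75 = 54.75 s.
Total = 13593.9 + 54.75 = 13648.65 s = 3.79 hours.

3.79 hours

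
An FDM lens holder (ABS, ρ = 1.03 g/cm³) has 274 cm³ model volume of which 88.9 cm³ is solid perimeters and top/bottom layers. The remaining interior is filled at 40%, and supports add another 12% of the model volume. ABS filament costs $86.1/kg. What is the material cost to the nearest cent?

Volume inside the shell = 274 − 88.9 = 185.1 cm³.
Deposited infill = 0.40 × 185.1 = 74.04 cm³.
Support = 0.12 × 274, so 32.88 cm³.
Deposited volume = 88.9 + 74.04 + 32.88 = 195.82 cm³.
Mass = 195.82 × 1.03, so 201.6946 g.
Cost = 201.6946 g / 1000 × $86.1/kg = $17.37.

$17.37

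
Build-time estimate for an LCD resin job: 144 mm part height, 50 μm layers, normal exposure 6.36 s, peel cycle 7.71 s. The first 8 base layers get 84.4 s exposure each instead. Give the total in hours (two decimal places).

11.43 hours

Layer count = ceil(144 / 0.05) = 2880.
Bottom layers: 8 × (84.4 + 7.71) → 736.88 s.
Remaining layers = 2872 × (6.36 + 7.71) = 40409.04 s.
Total = 736.88 + 40409.04 = 41145.92 s = 11.43 hours.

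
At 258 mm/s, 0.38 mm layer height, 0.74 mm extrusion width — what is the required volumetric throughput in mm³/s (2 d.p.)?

Extrusion cross-section = 0.38 × 0.74 = 0.2812 mm².
Q = v·A = 258 × 0.2812 = 72.55 mm³/s.

72.55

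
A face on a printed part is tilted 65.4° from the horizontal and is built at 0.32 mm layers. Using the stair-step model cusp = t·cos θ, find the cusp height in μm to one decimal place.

Cusp = layer height × cos(65.4°) = 0.32 × 0.4163 = 0.133216 mm = 133.2 μm.

133.2 μm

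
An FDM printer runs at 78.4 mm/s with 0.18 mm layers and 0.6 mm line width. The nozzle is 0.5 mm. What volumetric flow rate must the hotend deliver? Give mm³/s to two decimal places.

A = 0.18 × 0.6, so 0.108 mm².
Q = v·A = 78.4 × 0.108 = 8.47 mm³/s.

8.47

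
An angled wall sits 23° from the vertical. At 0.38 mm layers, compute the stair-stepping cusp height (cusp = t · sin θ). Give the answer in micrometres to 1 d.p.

148.5 μm

sin(23°) = 0.3907, so cusp = 0.38 × 0.3907 = 0.148466 mm → 148.5 μm.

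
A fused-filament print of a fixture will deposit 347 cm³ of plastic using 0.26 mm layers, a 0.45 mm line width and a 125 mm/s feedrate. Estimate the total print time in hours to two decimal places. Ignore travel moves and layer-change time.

Line area = 0.26 × 0.45, so 0.117 mm².
Total extruded path = 347000/0.117 = 2965812 mm.
Extrusion time: 2965812 / 125 → 23726.5 s.
In the requested units: 23726.5 s = 6.59 hours.

6.59 hours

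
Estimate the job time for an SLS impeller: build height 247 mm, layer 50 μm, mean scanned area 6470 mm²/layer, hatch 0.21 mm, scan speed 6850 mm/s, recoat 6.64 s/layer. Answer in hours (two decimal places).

15.28 hours

Layers = ⌈247/0.05⌉ = 4940.
Hatch length per layer: 6470 / 0.21 → 30809.5 mm.
Per-layer scan time = 30809.5 / 6850, so 4.4977 s.
Layer cycle = 4.4977 + 6.64 = 11.1377 s.
Build time = 4940 × 11.1377 = 55020.238 s = 15.28 hours.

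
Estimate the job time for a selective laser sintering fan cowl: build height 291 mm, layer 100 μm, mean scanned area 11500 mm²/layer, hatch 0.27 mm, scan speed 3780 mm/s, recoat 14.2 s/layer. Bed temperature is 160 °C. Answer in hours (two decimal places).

Layer count = ceil(291 / 0.1) = 2910.
Per-layer scan distance: 11500 / 0.27 → 42592.6 mm.
Scan time per layer = 42592.6 / 3780 = 11.2679 s.
Layer cycle = 11.2679 + 14.2, so 25.4679 s.
2910 layers × 25.4679 s/layer = 74111.589 s, i.e. 20.59 hours.

20.59 hours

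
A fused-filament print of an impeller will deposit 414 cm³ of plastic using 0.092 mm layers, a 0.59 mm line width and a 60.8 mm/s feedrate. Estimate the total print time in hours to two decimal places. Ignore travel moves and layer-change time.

34.85 hours

Extrusion cross-section: 0.092 × 0.59 → 0.05428 mm².
Path length: 414000 mm³ / 0.05428 mm² → 7627118.6 mm.
Time extruding: 7627118.6 / 60.8 → 125446 s.
125446 s = 34.85 hours.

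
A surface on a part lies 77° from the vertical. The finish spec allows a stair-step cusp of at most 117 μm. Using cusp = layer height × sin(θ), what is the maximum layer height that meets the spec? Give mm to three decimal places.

0.120 mm

t = h_c / sin θ = 0.117 / 0.9744 = 0.120 mm.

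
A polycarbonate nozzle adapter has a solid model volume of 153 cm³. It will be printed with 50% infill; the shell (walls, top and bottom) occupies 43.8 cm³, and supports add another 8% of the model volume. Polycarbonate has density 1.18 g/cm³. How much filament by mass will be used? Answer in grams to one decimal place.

130.6 g

Volume inside the shell = 153 − 43.8 = 109.2 cm³.
Deposited infill: 0.50 × 109.2 → 54.6 cm³.
Support: 0.08 × 153 → 12.24 cm³.
Total printed volume: 43.8 + 54.6 + 12.24 → 110.64 cm³.
Mass = 110.64 × 1.18 = 130.5552 g.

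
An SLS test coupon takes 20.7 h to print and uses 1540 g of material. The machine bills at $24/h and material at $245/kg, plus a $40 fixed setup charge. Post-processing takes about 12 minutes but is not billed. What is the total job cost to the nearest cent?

Machine-time cost = 24 × 20.7 = $496.80.
Material charge = 245 × 1540/1000 = $377.30.
Total = 496.80 + 377.30 + 40 = $914.10.

$914.10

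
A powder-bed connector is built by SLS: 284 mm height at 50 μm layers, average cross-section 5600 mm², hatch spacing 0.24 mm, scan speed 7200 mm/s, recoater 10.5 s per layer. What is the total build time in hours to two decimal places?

Number of layers: 284 / 0.05 → 5680 (rounded up).
Per-layer scan distance = 5600 / 0.24 = 23333.3 mm.
Laser time per layer = 23333.3 / 7200 = 3.2407 s.
Layer cycle = 3.2407 + 10.5 = 13.7407 s.
Total: 5680 × 13.7407 s = 78047.176 s → 21.68 hours.

21.68 hours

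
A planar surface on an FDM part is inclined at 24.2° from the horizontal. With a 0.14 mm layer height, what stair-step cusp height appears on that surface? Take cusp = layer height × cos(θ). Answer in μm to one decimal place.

Cusp = layer height × cos(24.2°) = 0.14 × 0.9121 = 0.127694 mm = 127.7 μm.

127.7 μm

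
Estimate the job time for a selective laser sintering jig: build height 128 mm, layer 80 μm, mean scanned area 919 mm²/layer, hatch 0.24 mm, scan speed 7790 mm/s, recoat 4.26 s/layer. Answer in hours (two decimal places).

2.11 hours

Layers = ⌈128/0.08⌉ = 1600.
Per-layer scan distance = 919 / 0.24, so 3829.2 mm.
Laser time per layer: 3829.2 / 7790 → 0.4916 s.
Layer cycle = 0.4916 + 4.26 = 4.7516 s.
Total: 1600 × 4.7516 s = 7602.56 s → 2.11 hours.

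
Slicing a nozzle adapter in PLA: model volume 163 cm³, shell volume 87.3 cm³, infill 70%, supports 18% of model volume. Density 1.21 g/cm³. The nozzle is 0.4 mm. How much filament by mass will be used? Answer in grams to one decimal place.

Interior volume: 163 − 87.3 → 75.7 cm³.
Infill volume = 0.70 × 75.7, so 52.99 cm³.
Support = 0.18 × 163, so 29.34 cm³.
Total printed volume: 87.3 + 52.99 + 29.34 → 169.63 cm³.
Mass = 169.63 × 1.21, so 205.2523 g.

205.3 g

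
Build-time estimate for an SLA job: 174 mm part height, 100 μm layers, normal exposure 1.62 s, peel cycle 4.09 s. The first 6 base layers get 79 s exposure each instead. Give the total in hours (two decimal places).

2.89 hours

Layer count = ceil(174 / 0.1) = 1740.
Bottom layers: 6 × (79 + 4.09) → 498.54 s.
Normal layers = 1734 × (1.62 + 4.09) = 9901.14 s.
Total = 498.54 + 9901.14 = 10399.68 s = 2.89 hours.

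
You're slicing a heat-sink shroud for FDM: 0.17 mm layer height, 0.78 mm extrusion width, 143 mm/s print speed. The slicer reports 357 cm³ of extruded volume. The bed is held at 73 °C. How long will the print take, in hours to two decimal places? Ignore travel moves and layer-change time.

Extrusion cross-section = 0.17 × 0.78, so 0.1326 mm².
Total extruded path = 357000/0.1326 = 2692307.7 mm.
Extrusion time = 2692307.7 / 143, so 18827.3 s.
Converting: 18827.3 s = 5.23 hours.

5.23 hours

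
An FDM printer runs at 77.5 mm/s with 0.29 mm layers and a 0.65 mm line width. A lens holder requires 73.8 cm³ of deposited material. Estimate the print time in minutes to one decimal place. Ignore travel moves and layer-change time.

84.2 minutes

Line area: 0.29 × 0.65 → 0.1885 mm².
Total extruded path = 73800/0.1885 = 391511.9 mm.
Time extruding = 391511.9 / 77.5, so 5051.8 s.
In the requested units: 5051.8 s = 84.2 minutes.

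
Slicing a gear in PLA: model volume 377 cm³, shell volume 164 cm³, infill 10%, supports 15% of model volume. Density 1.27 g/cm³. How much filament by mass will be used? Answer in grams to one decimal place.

307.1 g

Volume inside the shell: 377 − 164 → 213 cm³.
Deposited infill: 0.10 × 213 → 21.3 cm³.
Support = 0.15 × 377 = 56.55 cm³.
Total extruded: 164 + 21.3 + 56.55 → 241.85 cm³.
Mass = 241.85 × 1.27 = 307.1495 g.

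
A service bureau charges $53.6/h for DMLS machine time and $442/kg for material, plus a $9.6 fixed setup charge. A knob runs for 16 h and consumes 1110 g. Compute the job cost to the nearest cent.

Machine cost: 53.6 × 16 → $857.60.
Material cost = 442 × 1110/1000, so $490.62.
Total = 857.60 + 490.62 + 9.6 = $1357.82.

$1357.82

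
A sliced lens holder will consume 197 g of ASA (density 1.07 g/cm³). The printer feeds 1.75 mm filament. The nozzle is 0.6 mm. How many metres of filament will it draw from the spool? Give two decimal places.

Volume = 197 g / 1.07 g·cm⁻³ = 184.1121 cm³ = 184112.1 mm³.
Filament cross-section = π × (1.75/2)² = 2.4053 mm².
L = V/A = 184112.1/2.4053 = 76544.34 mm → 76.54 m.

76.54 m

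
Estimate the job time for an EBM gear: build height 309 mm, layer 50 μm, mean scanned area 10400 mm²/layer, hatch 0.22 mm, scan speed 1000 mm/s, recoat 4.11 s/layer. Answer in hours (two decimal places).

88.21 hours

Layers = ⌈309/0.05⌉ = 6180.
Per-layer scan distance: 10400 / 0.22 → 47272.7 mm.
Per-layer scan time: 47272.7 / 1000 → 47.2727 s.
Time per layer = 47.2727 + 4.11, so 51.3827 s.
6180 layers × 51.3827 s/layer = 317545.086 s, i.e. 88.21 hours.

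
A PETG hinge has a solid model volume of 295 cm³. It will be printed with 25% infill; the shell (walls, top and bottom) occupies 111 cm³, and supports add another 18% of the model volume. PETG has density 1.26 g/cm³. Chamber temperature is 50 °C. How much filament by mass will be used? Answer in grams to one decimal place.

Volume inside the shell = 295 − 111 = 184 cm³.
Infill deposited = 0.25 × 184, so 46 cm³.
Support = 0.18 × 295, so 53.1 cm³.
Total extruded: 111 + 46 + 53.1 → 210.1 cm³.
Mass = 210.1 × 1.26 = 264.726 g.

264.7 g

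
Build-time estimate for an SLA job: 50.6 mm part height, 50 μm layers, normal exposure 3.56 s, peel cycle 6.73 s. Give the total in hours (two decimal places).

Number of layers: 50.6 / 0.05 → 1012 (rounded up).
Per-layer time: 3.56 + 6.73 → 10.29 s.
Build time: 1012 × 10.29 s = 10413.48 s, i.e. 2.89 hours.

2.89 hours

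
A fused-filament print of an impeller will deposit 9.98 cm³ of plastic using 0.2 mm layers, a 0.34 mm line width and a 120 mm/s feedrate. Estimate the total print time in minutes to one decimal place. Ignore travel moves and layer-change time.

20.4 minutes

Line area = 0.2 × 0.34 = 0.068 mm².
Path length: 9980 mm³ / 0.068 mm² → 146764.7 mm.
Extrusion time = 146764.7 / 120 = 1223 s.
1223 s = 20.4 minutes.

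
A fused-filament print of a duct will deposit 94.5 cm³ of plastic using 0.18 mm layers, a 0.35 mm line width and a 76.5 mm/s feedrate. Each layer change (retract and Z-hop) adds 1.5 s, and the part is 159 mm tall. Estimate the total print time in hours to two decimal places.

5.81 hours

Line area: 0.18 × 0.35 → 0.063 mm².
Total extruded path = 94500/0.063 = 1500000 mm.
Print-move time: 1500000 / 76.5 → 19607.8 s.
Layer count = ceil(159 / 0.18) = 884.
Non-print overhead = 884 × 1.5, so 1326 s.
Total = 19607.8 + 1326 = 20933.8 s = 5.81 hours.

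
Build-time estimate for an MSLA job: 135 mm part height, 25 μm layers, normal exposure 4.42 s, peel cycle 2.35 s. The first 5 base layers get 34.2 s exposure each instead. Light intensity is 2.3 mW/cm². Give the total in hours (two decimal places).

Layer count = ceil(135 / 0.025) = 5400.
Bottom layers = 5 × (34.2 + 2.35), so 182.75 s.
Remaining layers = 5395 × (4.42 + 2.35) = 36524.15 s.
Total = 182.75 + 36524.15 = 36706.9 s = 10.20 hours.

10.20 hours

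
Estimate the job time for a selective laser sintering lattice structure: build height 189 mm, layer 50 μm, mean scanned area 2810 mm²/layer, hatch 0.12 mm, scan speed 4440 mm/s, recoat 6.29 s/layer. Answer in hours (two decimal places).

Layer count = ceil(189 / 0.05) = 3780.
Scan path per layer: 2810 / 0.12 → 23416.7 mm.
Per-layer scan time: 23416.7 / 4440 → 5.274 s.
Layer cycle: 5.274 + 6.29 → 11.564 s.
Build time = 3780 × 11.564 = 43711.92 s = 12.14 hours.

12.14 hours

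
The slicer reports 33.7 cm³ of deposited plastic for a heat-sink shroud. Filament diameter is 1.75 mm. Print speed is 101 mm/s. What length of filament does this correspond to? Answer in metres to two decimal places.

Filament cross-section = π × (1.75/2)² = 2.4053 mm².
L = 33700 mm³ / 2.4053 mm² = 14010.73 mm, i.e. 14.01 m.

14.01 m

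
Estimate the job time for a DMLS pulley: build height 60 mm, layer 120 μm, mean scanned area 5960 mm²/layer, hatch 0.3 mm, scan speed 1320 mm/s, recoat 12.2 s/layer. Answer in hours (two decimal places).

Number of layers: 60 / 0.12 → 500 (rounded up).
Hatch length per layer = 5960 / 0.3, so 19866.7 mm.
Laser time per layer = 19866.7 / 1320, so 15.0505 s.
Layer cycle: 15.0505 + 12.2 → 27.2505 s.
Build time = 500 × 27.2505 = 13625.25 s = 3.78 hours.

3.78 hours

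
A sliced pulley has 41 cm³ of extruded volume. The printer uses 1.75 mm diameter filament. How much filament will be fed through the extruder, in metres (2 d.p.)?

Filament cross-section = π × (1.75/2)² = 2.4053 mm².
Length = 41 cm³ / 2.4053 mm² = 41000 / 2.4053 = 17045.69 mm = 17.05 m.

17.05 m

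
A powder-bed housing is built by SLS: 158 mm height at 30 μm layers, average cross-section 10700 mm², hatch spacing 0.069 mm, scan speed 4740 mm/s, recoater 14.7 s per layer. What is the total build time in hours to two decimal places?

69.37 hours

Layer count = ceil(158 / 0.03) = 5267.
Hatch length per layer: 10700 / 0.069 → 155072.5 mm.
Laser time per layer = 155072.5 / 4740 = 32.7157 s.
Layer cycle: 32.7157 + 14.7 → 47.4157 s.
5267 layers × 47.4157 s/layer = 249738.4919 s, i.e. 69.37 hours.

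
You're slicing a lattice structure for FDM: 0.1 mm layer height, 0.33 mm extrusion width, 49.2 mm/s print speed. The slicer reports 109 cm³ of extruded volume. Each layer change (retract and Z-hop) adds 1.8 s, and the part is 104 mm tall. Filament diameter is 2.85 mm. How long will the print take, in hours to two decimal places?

19.17 hours

Bead cross-section = 0.1 × 0.33 = 0.033 mm².
Toolpath length = 109 cm³ / 0.033 mm² = 109000 / 0.033 = 3303030.3 mm.
Extrusion time: 3303030.3 / 49.2 → 67134.8 s.
Layer count = ceil(104 / 0.1) = 1040.
Non-print overhead: 1040 × 1.8 → 1872 s.
Total = 67134.8 + 1872 = 69006.8 s = 19.17 hours.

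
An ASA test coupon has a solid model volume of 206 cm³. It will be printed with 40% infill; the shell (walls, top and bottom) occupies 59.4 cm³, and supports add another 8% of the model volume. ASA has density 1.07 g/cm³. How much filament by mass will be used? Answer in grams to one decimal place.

143.9 g

Interior volume = 206 − 59.4, so 146.6 cm³.
Deposited infill = 0.40 × 146.6, so 58.64 cm³.
Support = 0.08 × 206, so 16.48 cm³.
Total printed volume = 59.4 + 58.64 + 16.48 = 134.52 cm³.
Mass = 134.52 × 1.07 = 143.9364 g.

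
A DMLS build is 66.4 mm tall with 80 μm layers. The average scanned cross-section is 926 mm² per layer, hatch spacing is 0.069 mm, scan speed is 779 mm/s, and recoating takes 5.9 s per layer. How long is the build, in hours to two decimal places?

5.33 hours

Layer count = ceil(66.4 / 0.08) = 830.
Hatch length per layer = 926 / 0.069 = 13420.3 mm.
Scan time per layer = 13420.3 / 779, so 17.2276 s.
Time per layer = 17.2276 + 5.9, so 23.1276 s.
Build time = 830 × 23.1276 = 19195.908 s = 5.33 hours.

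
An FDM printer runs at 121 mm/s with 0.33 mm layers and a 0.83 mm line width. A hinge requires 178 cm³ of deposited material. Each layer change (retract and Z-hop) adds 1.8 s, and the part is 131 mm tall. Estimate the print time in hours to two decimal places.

Bead cross-section = 0.33 × 0.83, so 0.2739 mm².
Toolpath length = 178 cm³ / 0.2739 mm² = 178000 / 0.2739 = 649872.2 mm.
Extrusion time = 649872.2 / 121 = 5370.8 s.
Layer count = ceil(131 / 0.33) = 397.
Layer-change overhead = 397 × 1.8 = 714.6 s.
Altogether 5370.8 + 714.6 = 6085.4 s, i.e. 1.69 hours.

1.69 hours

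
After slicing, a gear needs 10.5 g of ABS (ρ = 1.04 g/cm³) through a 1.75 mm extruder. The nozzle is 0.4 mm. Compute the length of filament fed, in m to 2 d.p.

Extruded volume: 10.5/1.04 = 10.0962 cm³ (10096.2 mm³).
Filament cross-section = π × (1.75/2)² = 2.4053 mm².
Length = 10096.2 / 2.4053 = 4197.48 mm = 4.20 m.

4.20 m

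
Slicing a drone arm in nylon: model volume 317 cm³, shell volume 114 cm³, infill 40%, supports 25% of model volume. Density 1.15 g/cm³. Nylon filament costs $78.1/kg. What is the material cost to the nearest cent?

$24.65

Interior volume: 317 − 114 → 203 cm³.
Infill deposited: 0.40 × 203 → 81.2 cm³.
Support = 0.25 × 317, so 79.25 cm³.
Total printed volume: 114 + 81.2 + 79.25 → 274.45 cm³.
Mass = 274.45 × 1.15, so 315.6175 g.
At $78.1/kg: 315.6175/1000 × 78.1 = $24.65.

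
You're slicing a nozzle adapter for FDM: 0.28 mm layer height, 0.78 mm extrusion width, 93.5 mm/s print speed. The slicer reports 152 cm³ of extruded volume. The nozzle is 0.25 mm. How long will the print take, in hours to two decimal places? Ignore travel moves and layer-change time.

Line area = 0.28 × 0.78 = 0.2184 mm².
Path length: 152000 mm³ / 0.2184 mm² → 695970.7 mm.
Print-move time = 695970.7 / 93.5 = 7443.5 s.
7443.5 s = 2.07 hours.

2.07 hours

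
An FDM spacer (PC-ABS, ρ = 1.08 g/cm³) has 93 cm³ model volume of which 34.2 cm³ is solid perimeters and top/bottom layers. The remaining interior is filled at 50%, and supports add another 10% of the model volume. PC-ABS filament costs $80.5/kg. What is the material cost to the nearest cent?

$6.34

Interior volume: 93 − 34.2 → 58.8 cm³.
Deposited infill: 0.50 × 58.8 → 29.4 cm³.
Support = 0.10 × 93 = 9.3 cm³.
Total printed volume = 34.2 + 29.4 + 9.3 = 72.9 cm³.
Mass: 72.9 × 1.08 → 78.732 g.
At $80.5/kg: 78.732/1000 × 80.5 = $6.34.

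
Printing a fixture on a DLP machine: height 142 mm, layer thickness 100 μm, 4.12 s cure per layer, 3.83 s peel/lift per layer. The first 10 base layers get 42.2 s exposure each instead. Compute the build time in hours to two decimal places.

Number of layers: 142 / 0.1 → 1420 (rounded up).
Base layers = 10 × (42.2 + 3.83) = 460.3 s.
Remaining layers = 1410 × (4.12 + 3.83), so 11209.5 s.
Total = 460.3 + 11209.5 = 11669.8 s = 3.24 hours.

3.24 hours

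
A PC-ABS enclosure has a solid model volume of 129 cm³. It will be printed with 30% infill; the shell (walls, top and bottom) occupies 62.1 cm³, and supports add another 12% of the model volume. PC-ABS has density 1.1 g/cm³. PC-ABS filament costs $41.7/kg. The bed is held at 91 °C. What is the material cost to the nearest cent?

$4.48

Infill region: 129 − 62.1 → 66.9 cm³.
Infill deposited = 0.30 × 66.9, so 20.07 cm³.
Support: 0.12 × 129 → 15.48 cm³.
Deposited volume = 62.1 + 20.07 + 15.48 = 97.65 cm³.
Mass = 97.65 × 1.1, so 107.415 g.
Cost = 107.415 g / 1000 × $41.7/kg = $4.48.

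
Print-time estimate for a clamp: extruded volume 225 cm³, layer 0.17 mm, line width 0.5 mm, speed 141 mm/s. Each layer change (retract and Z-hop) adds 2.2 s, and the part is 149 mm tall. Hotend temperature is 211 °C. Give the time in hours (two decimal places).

5.75 hours

Bead cross-section: 0.17 × 0.5 → 0.085 mm².
Toolpath length = 225 cm³ / 0.085 mm² = 225000 / 0.085 = 2647058.8 mm.
Time extruding = 2647058.8 / 141 = 18773.5 s.
Layers = ⌈149/0.17⌉ = 877.
Layer-change overhead = 877 × 2.2 = 1929.4 s.
Altogether 18773.5 + 1929.4 = 20702.9 s, i.e. 5.75 hours.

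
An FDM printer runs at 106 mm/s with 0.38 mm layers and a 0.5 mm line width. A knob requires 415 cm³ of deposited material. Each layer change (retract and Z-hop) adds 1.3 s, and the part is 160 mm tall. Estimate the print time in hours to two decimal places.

Extrusion cross-section = 0.38 × 0.5 = 0.19 mm².
Path length: 415000 mm³ / 0.19 mm² → 2184210.5 mm.
Extrusion time = 2184210.5 / 106 = 20605.8 s.
Number of layers: 160 / 0.38 → 422 (rounded up).
Non-print overhead: 422 × 1.3 → 548.6 s.
Total = 20605.8 + 548.6 = 21154.4 s = 5.88 hours.

5.88 hours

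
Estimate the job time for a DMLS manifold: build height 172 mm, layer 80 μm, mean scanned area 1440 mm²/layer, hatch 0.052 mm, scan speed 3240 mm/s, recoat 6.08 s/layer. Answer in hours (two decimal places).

8.74 hours

Layers = ⌈172/0.08⌉ = 2150.
Per-layer scan distance: 1440 / 0.052 → 27692.3 mm.
Per-layer scan time = 27692.3 / 3240 = 8.547 s.
Layer cycle = 8.547 + 6.08, so 14.627 s.
Total: 2150 × 14.627 s = 31448.05 s → 8.74 hours.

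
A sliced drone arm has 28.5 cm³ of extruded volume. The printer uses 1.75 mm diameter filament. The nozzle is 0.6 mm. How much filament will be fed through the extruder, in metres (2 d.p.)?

A = π r² = π × 0.875² = 2.4053 mm².
L = 28500 mm³ / 2.4053 mm² = 11848.83 mm, i.e. 11.85 m.

11.85 m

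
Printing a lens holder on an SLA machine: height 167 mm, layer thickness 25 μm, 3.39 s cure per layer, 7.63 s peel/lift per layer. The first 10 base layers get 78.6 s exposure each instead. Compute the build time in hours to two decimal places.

20.66 hours

Layer count = ceil(167 / 0.025) = 6680.
Bottom layers = 10 × (78.6 + 7.63) = 862.3 s.
Regular layers: 6670 × (3.39 + 7.63) → 73503.4 s.
Total = 862.3 + 73503.4 = 74365.7 s = 20.66 hours.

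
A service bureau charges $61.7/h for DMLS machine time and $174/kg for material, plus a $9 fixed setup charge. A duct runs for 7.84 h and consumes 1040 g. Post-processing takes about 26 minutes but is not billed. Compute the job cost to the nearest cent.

$673.69

Machine-time cost = 61.7 × 7.84, so $483.728.
Material cost: 174 × 1040/1000 → $180.96.
Adding setup: 483.728 + 180.96 + 9 → 673.688 ≈ $673.69.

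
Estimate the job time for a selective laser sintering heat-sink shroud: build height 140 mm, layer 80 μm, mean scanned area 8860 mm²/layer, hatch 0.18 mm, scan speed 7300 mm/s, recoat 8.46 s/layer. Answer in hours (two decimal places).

7.39 hours

Number of layers: 140 / 0.08 → 1750 (rounded up).
Scan path per layer = 8860 / 0.18, so 49222.2 mm.
Laser time per layer: 49222.2 / 7300 → 6.7428 s.
Layer cycle: 6.7428 + 8.46 → 15.2028 s.
1750 layers × 15.2028 s/layer = 26604.9 s, i.e. 7.39 hours.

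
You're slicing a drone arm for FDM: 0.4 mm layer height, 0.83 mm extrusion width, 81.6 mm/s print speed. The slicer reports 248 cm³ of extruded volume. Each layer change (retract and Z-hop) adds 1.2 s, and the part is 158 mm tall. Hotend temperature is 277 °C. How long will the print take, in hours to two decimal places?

2.67 hours

Bead cross-section = 0.4 × 0.83 = 0.332 mm².
Toolpath length = 248 cm³ / 0.332 mm² = 248000 / 0.332 = 746988 mm.
Print-move time = 746988 / 81.6, so 9154.3 s.
Layer count = ceil(158 / 0.4) = 395.
Layer-change overhead = 395 × 1.2, so 474 s.
Altogether 9154.3 + 474 = 9628.3 s, i.e. 2.67 hours.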